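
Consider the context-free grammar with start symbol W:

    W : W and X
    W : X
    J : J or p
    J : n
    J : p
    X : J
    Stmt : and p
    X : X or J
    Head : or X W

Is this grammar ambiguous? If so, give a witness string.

Ambiguous

Witness: n or p

Derivation 1: W ⇒ X ⇒ J ⇒ J or p ⇒ n or p
Derivation 2: W ⇒ X ⇒ X or J ⇒ J or J ⇒ n or J ⇒ n or p

Two distinct leftmost derivations for the same string.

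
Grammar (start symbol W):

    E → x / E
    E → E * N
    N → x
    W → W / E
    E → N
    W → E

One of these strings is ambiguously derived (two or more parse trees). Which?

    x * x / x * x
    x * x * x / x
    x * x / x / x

x * x / x * x: 1 tree
x * x * x / x: 1 tree
x * x / x / x: 2 trees

x * x / x / x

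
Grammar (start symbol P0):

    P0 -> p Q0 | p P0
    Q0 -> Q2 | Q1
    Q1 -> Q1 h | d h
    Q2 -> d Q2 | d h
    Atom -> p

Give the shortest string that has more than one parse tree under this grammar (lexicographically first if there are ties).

length 3: p d h has 2 parse trees

Two derivations of p d h:
  P0 ⇒ p Q0 ⇒ p Q2 ⇒ p d h
  P0 ⇒ p Q0 ⇒ p Q1 ⇒ p d h

p d h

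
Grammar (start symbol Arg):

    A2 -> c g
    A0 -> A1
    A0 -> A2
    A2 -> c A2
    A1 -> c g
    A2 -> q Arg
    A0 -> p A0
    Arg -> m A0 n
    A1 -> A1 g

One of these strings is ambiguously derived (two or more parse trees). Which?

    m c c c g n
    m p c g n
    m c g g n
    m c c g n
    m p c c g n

m c c c g n: 1 tree
m p c g n: 2 trees
m c g g n: 1 tree
m c c g n: 1 tree
m p c c g n: 1 tree

m p c g n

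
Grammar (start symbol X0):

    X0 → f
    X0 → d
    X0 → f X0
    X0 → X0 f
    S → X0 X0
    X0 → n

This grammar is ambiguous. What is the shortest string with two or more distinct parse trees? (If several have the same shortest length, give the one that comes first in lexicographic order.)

length 1: no string has ≥2 trees
length 2: f f has 2 parse trees

Two derivations of f f:
  X0 ⇒ f X0 ⇒ f f
  X0 ⇒ X0 f ⇒ f f

f f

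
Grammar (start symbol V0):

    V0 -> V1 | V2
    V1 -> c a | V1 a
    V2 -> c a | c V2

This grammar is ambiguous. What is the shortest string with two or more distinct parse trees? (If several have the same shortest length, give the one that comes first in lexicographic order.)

length 2: c a has 2 parse trees

Two derivations of c a:
  V0 ⇒ V1 ⇒ c a
  V0 ⇒ V2 ⇒ c a

c a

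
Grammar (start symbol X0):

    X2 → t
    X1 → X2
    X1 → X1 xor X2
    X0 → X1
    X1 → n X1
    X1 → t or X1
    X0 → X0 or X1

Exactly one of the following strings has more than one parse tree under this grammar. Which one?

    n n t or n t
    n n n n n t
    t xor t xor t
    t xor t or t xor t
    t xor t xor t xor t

n n t or n t

n n t or n t: 2 trees
n n n n n t: 1 tree
t xor t xor t: 1 tree
t xor t or t xor t: 1 tree
t xor t xor t xor t: 1 tree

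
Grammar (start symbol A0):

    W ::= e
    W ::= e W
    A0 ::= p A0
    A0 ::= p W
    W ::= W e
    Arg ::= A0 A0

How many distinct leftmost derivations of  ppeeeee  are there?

16

Parse trees for ppeeeee (showing first 6 of 16):
  [A0 p [A0 p [W e [W e [W e [W e [W e]]]]]]]
  [A0 p [A0 p [W e [W e [W e [W [W e] e]]]]]]
  [A0 p [A0 p [W e [W e [W [W e [W e]] e]]]]]
  [A0 p [A0 p [W e [W e [W [W [W e] e] e]]]]]
  [A0 p [A0 p [W e [W [W e [W e [W e]]] e]]]]
  [A0 p [A0 p [W e [W [W e [W [W e] e]] e]]]]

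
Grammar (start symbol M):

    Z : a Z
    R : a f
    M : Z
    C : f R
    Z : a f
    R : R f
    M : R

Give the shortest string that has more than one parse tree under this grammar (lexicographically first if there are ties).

a f

length 2: a f has 2 parse trees

Two derivations of a f:
  M ⇒ Z ⇒ a f
  M ⇒ R ⇒ a f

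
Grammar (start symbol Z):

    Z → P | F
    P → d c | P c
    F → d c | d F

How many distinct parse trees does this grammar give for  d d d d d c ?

Parse trees for d d d d d c:
  [Z [F d [F d [F d [F d [F d c]]]]]]

1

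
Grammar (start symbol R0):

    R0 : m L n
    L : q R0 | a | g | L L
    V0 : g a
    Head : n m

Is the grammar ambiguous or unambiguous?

Ambiguous

Witness: m a a a n

Derivation 1: R0 ⇒ m L n ⇒ m L L n ⇒ m a L n ⇒ m a L L n ⇒ m a a L n ⇒ m a a a n
Derivation 2: R0 ⇒ m L n ⇒ m L L n ⇒ m L L L n ⇒ m a L L n ⇒ m a a L n ⇒ m a a a n

Two distinct leftmost derivations for the same string.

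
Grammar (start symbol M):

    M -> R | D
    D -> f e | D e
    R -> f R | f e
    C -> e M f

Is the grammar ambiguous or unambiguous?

Witness: f e

Derivation 1: M ⇒ R ⇒ f e
Derivation 2: M ⇒ D ⇒ f e

Two distinct leftmost derivations for the same string.

Ambiguous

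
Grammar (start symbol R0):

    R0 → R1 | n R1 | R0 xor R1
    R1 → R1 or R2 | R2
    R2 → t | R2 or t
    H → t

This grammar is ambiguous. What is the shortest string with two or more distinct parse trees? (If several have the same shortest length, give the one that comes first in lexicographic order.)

length 1: no string has ≥2 trees
length 2: no string has ≥2 trees
length 3: t or t has 2 parse trees

Two derivations of t or t:
  R0 ⇒ R1 ⇒ R1 or R2 ⇒ R2 or R2 ⇒ t or R2 ⇒ t or t
  R0 ⇒ R1 ⇒ R2 ⇒ R2 or t ⇒ t or t

t or t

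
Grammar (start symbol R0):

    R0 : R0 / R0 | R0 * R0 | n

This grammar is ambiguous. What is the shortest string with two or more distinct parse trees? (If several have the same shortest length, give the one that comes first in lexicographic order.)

length 1: no string has ≥2 trees
length 3: no string has ≥2 trees
length 5: n * n * n has 2 parse trees

Two derivations of n * n * n:
  R0 ⇒ R0 * R0 ⇒ R0 * R0 * R0 ⇒ n * R0 * R0 ⇒ n * n * R0 ⇒ n * n * n
  R0 ⇒ R0 * R0 ⇒ n * R0 ⇒ n * R0 * R0 ⇒ n * n * R0 ⇒ n * n * n

n * n * n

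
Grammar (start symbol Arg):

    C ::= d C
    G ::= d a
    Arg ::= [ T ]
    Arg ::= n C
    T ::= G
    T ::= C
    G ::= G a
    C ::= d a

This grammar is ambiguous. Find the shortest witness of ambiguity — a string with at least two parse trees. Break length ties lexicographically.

length 3: no string has ≥2 trees
length 4: [ d a ] has 2 parse trees

Two derivations of [ d a ]:
  Arg ⇒ [ T ] ⇒ [ G ] ⇒ [ d a ]
  Arg ⇒ [ T ] ⇒ [ C ] ⇒ [ d a ]

[ d a ]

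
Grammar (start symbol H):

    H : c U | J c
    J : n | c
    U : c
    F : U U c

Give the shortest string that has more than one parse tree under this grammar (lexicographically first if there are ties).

c c

length 2: c c has 2 parse trees

Two derivations of c c:
  H ⇒ c U ⇒ c c
  H ⇒ J c ⇒ c c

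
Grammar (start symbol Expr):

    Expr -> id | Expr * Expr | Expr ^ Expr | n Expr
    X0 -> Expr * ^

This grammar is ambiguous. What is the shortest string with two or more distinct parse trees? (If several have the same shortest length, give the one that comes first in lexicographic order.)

length 1: no string has ≥2 trees
length 2: no string has ≥2 trees
length 3: no string has ≥2 trees
length 4: n id * id has 2 parse trees

Two derivations of n id * id:
  Expr ⇒ Expr * Expr ⇒ n Expr * Expr ⇒ n id * Expr ⇒ n id * id
  Expr ⇒ n Expr ⇒ n Expr * Expr ⇒ n id * Expr ⇒ n id * id

n id * id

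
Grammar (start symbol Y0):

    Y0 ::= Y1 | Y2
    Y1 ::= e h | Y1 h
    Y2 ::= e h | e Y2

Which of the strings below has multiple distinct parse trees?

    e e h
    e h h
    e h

e h

e e h: 1 tree
e h h: 1 tree
e h: 2 trees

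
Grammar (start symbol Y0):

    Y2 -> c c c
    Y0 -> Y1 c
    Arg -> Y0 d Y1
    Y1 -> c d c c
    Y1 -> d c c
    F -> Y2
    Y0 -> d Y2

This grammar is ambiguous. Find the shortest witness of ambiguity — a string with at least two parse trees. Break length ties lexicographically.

length 4: d c c c has 2 parse trees

Two derivations of d c c c:
  Y0 ⇒ Y1 c ⇒ d c c c
  Y0 ⇒ d Y2 ⇒ d c c c

d c c c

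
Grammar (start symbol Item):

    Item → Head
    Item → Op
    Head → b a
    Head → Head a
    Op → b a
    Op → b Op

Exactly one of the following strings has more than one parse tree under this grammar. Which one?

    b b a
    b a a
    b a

b b a: 1 tree
b a a: 1 tree
b a: 2 trees

b a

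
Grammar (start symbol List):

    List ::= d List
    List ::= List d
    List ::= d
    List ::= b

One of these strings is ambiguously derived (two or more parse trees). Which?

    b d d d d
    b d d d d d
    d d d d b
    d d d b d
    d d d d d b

d d d b d

b d d d d: 1 tree
b d d d d d: 1 tree
d d d d b: 1 tree
d d d b d: 4 trees
d d d d d b: 1 tree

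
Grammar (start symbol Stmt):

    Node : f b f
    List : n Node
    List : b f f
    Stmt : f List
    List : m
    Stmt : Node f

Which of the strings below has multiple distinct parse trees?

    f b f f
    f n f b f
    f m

f b f f

f b f f: 2 trees
f n f b f: 1 tree
f m: 1 tree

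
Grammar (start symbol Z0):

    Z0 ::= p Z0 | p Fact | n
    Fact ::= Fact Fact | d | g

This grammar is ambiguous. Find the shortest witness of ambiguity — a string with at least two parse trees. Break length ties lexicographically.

length 1: no string has ≥2 trees
length 2: no string has ≥2 trees
length 3: no string has ≥2 trees
length 4: p d d d has 2 parse trees

Two derivations of p d d d:
  Z0 ⇒ p Fact ⇒ p Fact Fact ⇒ p Fact Fact Fact ⇒ p d Fact Fact ⇒ p d d Fact ⇒ p d d d
  Z0 ⇒ p Fact ⇒ p Fact Fact ⇒ p d Fact ⇒ p d Fact Fact ⇒ p d d Fact ⇒ p d d d

p d d d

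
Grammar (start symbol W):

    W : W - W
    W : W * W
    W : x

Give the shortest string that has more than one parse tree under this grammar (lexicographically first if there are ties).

length 1: no string has ≥2 trees
length 3: no string has ≥2 trees
length 5: x * x * x has 2 parse trees

Two derivations of x * x * x:
  W ⇒ W * W ⇒ W * W * W ⇒ x * W * W ⇒ x * x * W ⇒ x * x * x
  W ⇒ W * W ⇒ x * W ⇒ x * W * W ⇒ x * x * W ⇒ x * x * x

x * x * x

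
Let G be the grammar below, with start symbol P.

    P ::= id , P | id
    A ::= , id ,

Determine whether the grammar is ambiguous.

Unambiguous

Only P is reachable from P; ignoring the rest: Right-recursive list with a separator: after each atom, whether the separator follows determines the rule. One parse per string.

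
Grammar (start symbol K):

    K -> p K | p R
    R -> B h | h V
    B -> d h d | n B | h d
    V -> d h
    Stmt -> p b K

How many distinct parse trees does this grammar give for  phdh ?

2

Parse trees for phdh:
  [K p [R [B h d] h]]
  [K p [R h [V d h]]]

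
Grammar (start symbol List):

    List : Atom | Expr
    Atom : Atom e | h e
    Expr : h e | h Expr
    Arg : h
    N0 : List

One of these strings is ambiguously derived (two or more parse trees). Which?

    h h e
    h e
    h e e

h h e: 1 tree
h e: 2 trees
h e e: 1 tree

h e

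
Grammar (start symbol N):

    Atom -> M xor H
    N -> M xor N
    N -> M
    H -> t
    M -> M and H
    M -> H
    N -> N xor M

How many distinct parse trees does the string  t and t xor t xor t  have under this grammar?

Parse trees for t and t xor t xor t:
  [N [M [M [H t]] and [H t]] xor [N [M [H t]] xor [N [M [H t]]]]]
  [N [M [M [H t]] and [H t]] xor [N [N [M [H t]]] xor [M [H t]]]]
  [N [N [M [M [H t]] and [H t]] xor [N [M [H t]]]] xor [M [H t]]]
  [N [N [N [M [M [H t]] and [H t]]] xor [M [H t]]] xor [M [H t]]]

4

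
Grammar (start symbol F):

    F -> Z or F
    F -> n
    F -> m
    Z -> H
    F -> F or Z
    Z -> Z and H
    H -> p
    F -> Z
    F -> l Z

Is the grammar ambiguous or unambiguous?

Witness: p or p

Derivation 1: F ⇒ Z or F ⇒ H or F ⇒ p or F ⇒ p or Z ⇒ p or H ⇒ p or p
Derivation 2: F ⇒ F or Z ⇒ Z or Z ⇒ H or Z ⇒ p or Z ⇒ p or H ⇒ p or p

Two distinct leftmost derivations for the same string.

Ambiguous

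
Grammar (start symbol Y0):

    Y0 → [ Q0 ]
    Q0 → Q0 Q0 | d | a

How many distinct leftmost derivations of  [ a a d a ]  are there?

Parse trees for [ a a d a ]:
  [Y0 [ [Q0 [Q0 a] [Q0 [Q0 a] [Q0 [Q0 d] [Q0 a]]]] ]]
  [Y0 [ [Q0 [Q0 a] [Q0 [Q0 [Q0 a] [Q0 d]] [Q0 a]]] ]]
  [Y0 [ [Q0 [Q0 [Q0 a] [Q0 a]] [Q0 [Q0 d] [Q0 a]]] ]]
  [Y0 [ [Q0 [Q0 [Q0 a] [Q0 [Q0 a] [Q0 d]]] [Q0 a]] ]]
  [Y0 [ [Q0 [Q0 [Q0 [Q0 a] [Q0 a]] [Q0 d]] [Q0 a]] ]]

5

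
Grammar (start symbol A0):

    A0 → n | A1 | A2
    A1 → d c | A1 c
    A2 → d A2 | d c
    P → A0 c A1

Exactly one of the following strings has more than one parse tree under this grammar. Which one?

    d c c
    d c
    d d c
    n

d c c: 1 tree
d c: 2 trees
d d c: 1 tree
n: 1 tree

d c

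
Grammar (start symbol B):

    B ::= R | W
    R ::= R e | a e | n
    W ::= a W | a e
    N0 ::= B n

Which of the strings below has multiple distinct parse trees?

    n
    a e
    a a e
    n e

a e

n: 1 tree
a e: 2 trees
a a e: 1 tree
n e: 1 tree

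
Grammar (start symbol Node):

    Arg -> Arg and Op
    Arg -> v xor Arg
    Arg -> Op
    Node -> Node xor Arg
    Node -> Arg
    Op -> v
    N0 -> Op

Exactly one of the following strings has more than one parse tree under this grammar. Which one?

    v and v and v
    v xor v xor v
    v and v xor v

v xor v xor v

v and v and v: 1 tree
v xor v xor v: 4 trees
v and v xor v: 1 tree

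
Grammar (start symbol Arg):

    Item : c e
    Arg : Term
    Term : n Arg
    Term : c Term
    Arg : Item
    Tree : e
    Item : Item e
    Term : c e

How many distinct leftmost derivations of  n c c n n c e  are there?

Parse trees for n c c n n c e:
  [Arg [Term n [Arg [Term c [Term c [Term n [Arg [Term n [Arg [Term c e]]]]]]]]]]
  [Arg [Term n [Arg [Term c [Term c [Term n [Arg [Term n [Arg [Item c e]]]]]]]]]]

2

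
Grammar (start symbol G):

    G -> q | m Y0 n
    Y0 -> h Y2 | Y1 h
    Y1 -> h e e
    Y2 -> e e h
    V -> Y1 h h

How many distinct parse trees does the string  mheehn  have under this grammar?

2

Parse trees for mheehn:
  [G m [Y0 h [Y2 e e h]] n]
  [G m [Y0 [Y1 h e e] h] n]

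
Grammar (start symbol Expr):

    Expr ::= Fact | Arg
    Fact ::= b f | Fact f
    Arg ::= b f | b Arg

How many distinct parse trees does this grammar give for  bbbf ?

1

Parse trees for bbbf:
  [Expr [Arg b [Arg b [Arg b f]]]]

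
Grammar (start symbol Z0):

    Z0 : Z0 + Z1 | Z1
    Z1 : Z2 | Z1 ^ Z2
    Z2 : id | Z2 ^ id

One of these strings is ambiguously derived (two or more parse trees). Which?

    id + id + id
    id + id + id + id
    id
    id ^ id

id ^ id

id + id + id: 1 tree
id + id + id + id: 1 tree
id: 1 tree
id ^ id: 2 trees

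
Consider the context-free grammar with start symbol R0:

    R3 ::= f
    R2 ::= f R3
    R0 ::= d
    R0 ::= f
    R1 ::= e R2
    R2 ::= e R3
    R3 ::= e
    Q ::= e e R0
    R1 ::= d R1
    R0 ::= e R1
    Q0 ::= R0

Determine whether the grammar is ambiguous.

Unambiguous

(Q, Q0 are unreachable from R0, so their rules don't affect L(R0).) Restricted to the reachable nonterminals, every rule has the form A → t or A → t B, and no two rules for the same A share a first terminal. The grammar encodes a DFA — one run per string.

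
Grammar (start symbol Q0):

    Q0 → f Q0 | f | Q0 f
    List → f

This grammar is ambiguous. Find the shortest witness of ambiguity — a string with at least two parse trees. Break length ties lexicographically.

length 1: no string has ≥2 trees
length 2: f f has 2 parse trees

Two derivations of f f:
  Q0 ⇒ f Q0 ⇒ f f
  Q0 ⇒ Q0 f ⇒ f f

f f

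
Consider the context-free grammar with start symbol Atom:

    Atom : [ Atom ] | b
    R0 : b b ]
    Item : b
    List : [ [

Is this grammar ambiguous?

(R0, Item, List are unreachable from Atom, so their rules don't affect L(Atom).) L(Atom) is { openⁿ atom closeⁿ : n ≥ 0 }. The bracket depth fixes n, and the derivation is forced at every step.

Unambiguous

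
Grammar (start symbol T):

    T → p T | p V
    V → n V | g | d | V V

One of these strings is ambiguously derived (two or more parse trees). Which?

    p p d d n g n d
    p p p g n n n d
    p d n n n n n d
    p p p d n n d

p p d d n g n d

p p d d n g n d: 7 trees
p p p g n n n d: 1 tree
p d n n n n n d: 1 tree
p p p d n n d: 1 tree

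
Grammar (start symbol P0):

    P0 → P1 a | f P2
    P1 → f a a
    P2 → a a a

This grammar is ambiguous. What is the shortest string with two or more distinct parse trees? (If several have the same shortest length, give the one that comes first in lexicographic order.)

f a a a

length 4: f a a a has 2 parse trees

Two derivations of f a a a:
  P0 ⇒ P1 a ⇒ f a a a
  P0 ⇒ f P2 ⇒ f a a a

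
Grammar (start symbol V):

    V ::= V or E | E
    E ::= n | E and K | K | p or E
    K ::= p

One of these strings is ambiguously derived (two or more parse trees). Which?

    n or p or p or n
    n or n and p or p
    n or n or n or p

n or p or p or n

n or p or p or n: 4 trees
n or n and p or p: 1 tree
n or n or n or p: 1 tree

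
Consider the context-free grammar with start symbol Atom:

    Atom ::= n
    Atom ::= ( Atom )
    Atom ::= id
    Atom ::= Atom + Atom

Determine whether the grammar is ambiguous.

Ambiguous

Witness: id + id + id

Derivation 1: Atom ⇒ Atom + Atom ⇒ id + Atom ⇒ id + Atom + Atom ⇒ id + id + Atom ⇒ id + id + id
Derivation 2: Atom ⇒ Atom + Atom ⇒ Atom + Atom + Atom ⇒ id + Atom + Atom ⇒ id + id + Atom ⇒ id + id + id

Two distinct leftmost derivations for the same string.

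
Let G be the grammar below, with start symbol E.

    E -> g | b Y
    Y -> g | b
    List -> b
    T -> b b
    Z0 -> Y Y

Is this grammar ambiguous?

Unambiguous

(List, T, Z0 are unreachable from E, so their rules don't affect L(E).) Restricted to the reachable nonterminals, every rule has the form A → t or A → t B, and no two rules for the same A share a first terminal. The grammar encodes a DFA — one run per string.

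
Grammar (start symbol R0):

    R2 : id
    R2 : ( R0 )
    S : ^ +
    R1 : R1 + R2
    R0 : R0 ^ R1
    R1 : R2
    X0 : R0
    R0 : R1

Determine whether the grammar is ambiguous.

Unambiguous

Only R0, R1, R2 are reachable from R0; ignoring the rest: This is a standard precedence ladder (R0 over R1 over R2), with each level left-recursive on its own operator ('^' at R0, '+' at R1). That structure is LR(1), hence unambiguous.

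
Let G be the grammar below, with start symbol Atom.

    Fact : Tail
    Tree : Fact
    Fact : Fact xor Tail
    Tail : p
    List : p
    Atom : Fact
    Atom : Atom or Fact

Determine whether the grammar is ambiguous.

Unambiguous

(List, Tree are unreachable from Atom, so their rules don't affect L(Atom).) The grammar is stratified — Atom handles 'or' (left-recursive), Fact handles 'xor', Tail atoms. Each operator has a fixed associativity and precedence level, so every string has one parse.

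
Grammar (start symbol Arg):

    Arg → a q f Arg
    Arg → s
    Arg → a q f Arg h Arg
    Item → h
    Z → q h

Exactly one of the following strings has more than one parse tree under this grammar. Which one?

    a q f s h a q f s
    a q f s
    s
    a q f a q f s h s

a q f a q f s h s

a q f s h a q f s: 1 tree
a q f s: 1 tree
s: 1 tree
a q f a q f s h s: 2 trees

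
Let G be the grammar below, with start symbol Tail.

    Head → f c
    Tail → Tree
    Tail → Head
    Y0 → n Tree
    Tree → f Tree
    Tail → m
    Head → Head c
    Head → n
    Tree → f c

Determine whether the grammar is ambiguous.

Witness: f c

Derivation 1: Tail ⇒ Tree ⇒ f c
Derivation 2: Tail ⇒ Head ⇒ f c

Two distinct leftmost derivations for the same string.

Ambiguous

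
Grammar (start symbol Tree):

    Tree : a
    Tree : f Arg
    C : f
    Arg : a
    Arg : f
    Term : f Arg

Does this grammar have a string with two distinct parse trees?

Unambiguous

(Term, C are unreachable from Tree, so their rules don't affect L(Tree).) Each reachable nonterminal has at most one production per leading terminal, and all productions are right-linear; the derivation is determined token-by-token.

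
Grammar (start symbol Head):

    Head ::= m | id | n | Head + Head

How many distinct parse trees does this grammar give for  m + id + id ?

Parse trees for m + id + id:
  [Head [Head m] + [Head [Head id] + [Head id]]]
  [Head [Head [Head m] + [Head id]] + [Head id]]

2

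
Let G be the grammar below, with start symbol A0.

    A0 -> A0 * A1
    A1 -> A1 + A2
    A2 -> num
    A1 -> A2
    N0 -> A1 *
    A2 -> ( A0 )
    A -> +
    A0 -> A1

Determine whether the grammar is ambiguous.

Unambiguous

Only A0, A1, A2 are reachable from A0; ignoring the rest: This is a standard precedence ladder (A0 over A1 over A2), with each level left-recursive on its own operator ('*' at A0, '+' at A1). That structure is LR(1), hence unambiguous.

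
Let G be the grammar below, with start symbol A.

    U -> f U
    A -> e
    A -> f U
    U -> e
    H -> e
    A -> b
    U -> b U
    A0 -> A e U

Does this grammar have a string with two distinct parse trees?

Unambiguous

(A0, H are unreachable from A, so their rules don't affect L(A).) The reachable rules are right-linear with at most one rule per (nonterminal, next-terminal) pair. Each input token forces the next rule, so parsing is deterministic.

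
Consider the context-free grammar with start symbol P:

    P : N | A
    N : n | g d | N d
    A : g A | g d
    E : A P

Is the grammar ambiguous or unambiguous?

Ambiguous

Witness: g d

Derivation 1: P ⇒ N ⇒ g d
Derivation 2: P ⇒ A ⇒ g d

Two distinct leftmost derivations for the same string.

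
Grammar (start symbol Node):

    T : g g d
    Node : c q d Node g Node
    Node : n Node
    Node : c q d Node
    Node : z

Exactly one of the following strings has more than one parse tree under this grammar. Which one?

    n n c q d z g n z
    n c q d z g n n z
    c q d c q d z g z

n n c q d z g n z: 1 tree
n c q d z g n n z: 1 tree
c q d c q d z g z: 2 trees

c q d c q d z g z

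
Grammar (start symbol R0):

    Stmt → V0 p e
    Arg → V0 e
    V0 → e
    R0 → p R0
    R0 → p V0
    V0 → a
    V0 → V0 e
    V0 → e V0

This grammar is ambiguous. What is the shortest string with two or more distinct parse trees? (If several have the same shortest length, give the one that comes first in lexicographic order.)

length 2: no string has ≥2 trees
length 3: p e e has 2 parse trees

Two derivations of p e e:
  R0 ⇒ p V0 ⇒ p V0 e ⇒ p e e
  R0 ⇒ p V0 ⇒ p e V0 ⇒ p e e

p e e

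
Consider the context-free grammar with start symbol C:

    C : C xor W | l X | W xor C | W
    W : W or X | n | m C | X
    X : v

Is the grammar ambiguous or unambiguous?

Ambiguous

Witness: n xor n

Derivation 1: C ⇒ C xor W ⇒ W xor W ⇒ n xor W ⇒ n xor n
Derivation 2: C ⇒ W xor C ⇒ n xor C ⇒ n xor W ⇒ n xor n

Two distinct leftmost derivations for the same string.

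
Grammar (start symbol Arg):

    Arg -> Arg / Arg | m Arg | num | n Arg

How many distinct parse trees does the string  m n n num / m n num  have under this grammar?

Parse trees for m n n num / m n num:
  [Arg [Arg m [Arg n [Arg n [Arg num]]]] / [Arg m [Arg n [Arg num]]]]
  [Arg m [Arg [Arg n [Arg n [Arg num]]] / [Arg m [Arg n [Arg num]]]]]
  [Arg m [Arg n [Arg [Arg n [Arg num]] / [Arg m [Arg n [Arg num]]]]]]
  [Arg m [Arg n [Arg n [Arg [Arg num] / [Arg m [Arg n [Arg num]]]]]]]

4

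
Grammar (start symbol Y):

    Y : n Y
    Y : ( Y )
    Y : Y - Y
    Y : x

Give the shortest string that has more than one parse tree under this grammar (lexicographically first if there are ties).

n x - x

length 1: no string has ≥2 trees
length 2: no string has ≥2 trees
length 3: no string has ≥2 trees
length 4: n x - x has 2 parse trees

Two derivations of n x - x:
  Y ⇒ n Y ⇒ n Y - Y ⇒ n x - Y ⇒ n x - x
  Y ⇒ Y - Y ⇒ n Y - Y ⇒ n x - Y ⇒ n x - x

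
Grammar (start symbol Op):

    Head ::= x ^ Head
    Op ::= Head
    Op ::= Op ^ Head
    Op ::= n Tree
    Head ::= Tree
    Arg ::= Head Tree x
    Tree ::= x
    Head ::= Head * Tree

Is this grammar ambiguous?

Ambiguous

Witness: x ^ x

Derivation 1: Op ⇒ Head ⇒ x ^ Head ⇒ x ^ Tree ⇒ x ^ x
Derivation 2: Op ⇒ Op ^ Head ⇒ Head ^ Head ⇒ Tree ^ Head ⇒ x ^ Head ⇒ x ^ Tree ⇒ x ^ x

Two distinct leftmost derivations for the same string.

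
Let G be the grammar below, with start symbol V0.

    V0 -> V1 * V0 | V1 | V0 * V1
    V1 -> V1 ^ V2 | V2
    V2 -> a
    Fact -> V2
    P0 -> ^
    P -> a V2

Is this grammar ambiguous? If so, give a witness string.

Ambiguous

Witness: a * a

Derivation 1: V0 ⇒ V1 * V0 ⇒ V2 * V0 ⇒ a * V0 ⇒ a * V1 ⇒ a * V2 ⇒ a * a
Derivation 2: V0 ⇒ V0 * V1 ⇒ V1 * V1 ⇒ V2 * V1 ⇒ a * V1 ⇒ a * V2 ⇒ a * a

Two distinct leftmost derivations for the same string.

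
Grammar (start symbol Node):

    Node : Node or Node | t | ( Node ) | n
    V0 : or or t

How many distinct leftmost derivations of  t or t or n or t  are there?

5

Parse trees for t or t or n or t:
  [Node [Node t] or [Node [Node t] or [Node [Node n] or [Node t]]]]
  [Node [Node t] or [Node [Node [Node t] or [Node n]] or [Node t]]]
  [Node [Node [Node t] or [Node t]] or [Node [Node n] or [Node t]]]
  [Node [Node [Node t] or [Node [Node t] or [Node n]]] or [Node t]]
  [Node [Node [Node [Node t] or [Node t]] or [Node n]] or [Node t]]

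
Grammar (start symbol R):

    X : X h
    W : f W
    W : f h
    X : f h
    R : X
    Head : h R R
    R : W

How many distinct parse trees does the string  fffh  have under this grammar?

Parse trees for fffh:
  [R [W f [W f [W f h]]]]

1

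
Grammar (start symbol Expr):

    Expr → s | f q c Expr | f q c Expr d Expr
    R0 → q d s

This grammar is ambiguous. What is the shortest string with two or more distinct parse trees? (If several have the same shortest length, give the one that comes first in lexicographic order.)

f q c f q c s d s

length 1: no string has ≥2 trees
length 4: no string has ≥2 trees
length 6: no string has ≥2 trees
length 7: no string has ≥2 trees
length 9: f q c f q c s d s has 2 parse trees

Two derivations of f q c f q c s d s:
  Expr ⇒ f q c Expr ⇒ f q c f q c Expr d Expr ⇒ f q c f q c s d Expr ⇒ f q c f q c s d s
  Expr ⇒ f q c Expr d Expr ⇒ f q c f q c Expr d Expr ⇒ f q c f q c s d Expr ⇒ f q c f q c s d s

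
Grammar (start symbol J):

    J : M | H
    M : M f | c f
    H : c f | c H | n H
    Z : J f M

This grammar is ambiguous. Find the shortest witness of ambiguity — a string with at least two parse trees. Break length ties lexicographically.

length 2: c f has 2 parse trees

Two derivations of c f:
  J ⇒ M ⇒ c f
  J ⇒ H ⇒ c f

c f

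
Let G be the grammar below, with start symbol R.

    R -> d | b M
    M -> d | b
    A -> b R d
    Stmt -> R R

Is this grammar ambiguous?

Only R, M are reachable from R; ignoring the rest: The reachable rules are right-linear with at most one rule per (nonterminal, next-terminal) pair. Each input token forces the next rule, so parsing is deterministic.

Unambiguous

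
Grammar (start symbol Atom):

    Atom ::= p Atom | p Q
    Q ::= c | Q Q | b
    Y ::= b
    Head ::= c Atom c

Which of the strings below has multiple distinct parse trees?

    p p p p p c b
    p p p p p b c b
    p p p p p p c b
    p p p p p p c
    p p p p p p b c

p p p p p c b: 1 tree
p p p p p b c b: 2 trees
p p p p p p c b: 1 tree
p p p p p p c: 1 tree
p p p p p p b c: 1 tree

p p p p p b c b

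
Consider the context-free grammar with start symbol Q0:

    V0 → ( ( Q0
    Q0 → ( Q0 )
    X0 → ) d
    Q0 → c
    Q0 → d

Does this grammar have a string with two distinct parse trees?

Unambiguous

(V0, X0 are unreachable from Q0, so their rules don't affect L(Q0).) L(Q0) is { openⁿ atom closeⁿ : n ≥ 0 }. The bracket depth fixes n, and the derivation is forced at every step.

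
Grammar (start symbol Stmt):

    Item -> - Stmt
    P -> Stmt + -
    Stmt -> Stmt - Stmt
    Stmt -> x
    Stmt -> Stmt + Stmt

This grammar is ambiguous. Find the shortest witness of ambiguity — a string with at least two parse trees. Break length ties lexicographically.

length 1: no string has ≥2 trees
length 3: no string has ≥2 trees
length 5: x + x + x has 2 parse trees

Two derivations of x + x + x:
  Stmt ⇒ Stmt + Stmt ⇒ x + Stmt ⇒ x + Stmt + Stmt ⇒ x + x + Stmt ⇒ x + x + x
  Stmt ⇒ Stmt + Stmt ⇒ Stmt + Stmt + Stmt ⇒ x + Stmt + Stmt ⇒ x + x + Stmt ⇒ x + x + x

x + x + x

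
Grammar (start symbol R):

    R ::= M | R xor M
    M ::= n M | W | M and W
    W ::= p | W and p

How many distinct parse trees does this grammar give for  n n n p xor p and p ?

Parse trees for n n n p xor p and p:
  [R [R [M n [M n [M n [M [W p]]]]]] xor [M [W [W p] and p]]]
  [R [R [M n [M n [M n [M [W p]]]]]] xor [M [M [W p]] and [W p]]]

2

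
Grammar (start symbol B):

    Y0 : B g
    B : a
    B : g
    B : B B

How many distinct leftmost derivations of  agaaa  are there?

Parse trees for agaaa (showing first 6 of 14):
  [B [B a] [B [B g] [B [B a] [B [B a] [B a]]]]]
  [B [B a] [B [B g] [B [B [B a] [B a]] [B a]]]]
  [B [B a] [B [B [B g] [B a]] [B [B a] [B a]]]]
  [B [B a] [B [B [B g] [B [B a] [B a]]] [B a]]]
  [B [B a] [B [B [B [B g] [B a]] [B a]] [B a]]]
  [B [B [B a] [B g]] [B [B a] [B [B a] [B a]]]]

14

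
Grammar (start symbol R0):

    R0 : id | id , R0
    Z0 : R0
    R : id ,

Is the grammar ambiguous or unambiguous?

Only R0 is reachable from R0; ignoring the rest: Right-recursive list with a separator: after each atom, whether the separator follows determines the rule. One parse per string.

Unambiguous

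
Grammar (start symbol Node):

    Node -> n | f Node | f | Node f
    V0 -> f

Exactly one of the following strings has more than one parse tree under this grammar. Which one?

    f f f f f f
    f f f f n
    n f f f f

f f f f f f

f f f f f f: 32 trees
f f f f n: 1 tree
n f f f f: 1 tree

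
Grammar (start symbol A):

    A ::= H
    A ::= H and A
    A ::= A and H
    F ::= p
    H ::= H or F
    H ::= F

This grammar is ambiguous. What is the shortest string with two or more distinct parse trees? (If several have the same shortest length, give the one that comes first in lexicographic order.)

p and p

length 1: no string has ≥2 trees
length 3: p and p has 2 parse trees

Two derivations of p and p:
  A ⇒ H and A ⇒ F and A ⇒ p and A ⇒ p and H ⇒ p and F ⇒ p and p
  A ⇒ A and H ⇒ H and H ⇒ F and H ⇒ p and H ⇒ p and F ⇒ p and p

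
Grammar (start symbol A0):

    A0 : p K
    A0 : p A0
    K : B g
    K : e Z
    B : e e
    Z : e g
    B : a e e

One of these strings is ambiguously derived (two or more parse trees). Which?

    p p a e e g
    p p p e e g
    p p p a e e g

p p p e e g

p p a e e g: 1 tree
p p p e e g: 2 trees
p p p a e e g: 1 tree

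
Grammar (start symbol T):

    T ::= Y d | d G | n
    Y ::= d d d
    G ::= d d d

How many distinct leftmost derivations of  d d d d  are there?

Parse trees for d d d d:
  [T [Y d d d] d]
  [T d [G d d d]]

2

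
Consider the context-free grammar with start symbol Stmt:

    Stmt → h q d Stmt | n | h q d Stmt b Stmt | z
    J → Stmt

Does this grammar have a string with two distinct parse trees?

Ambiguous

Witness: h q d h q d n b n

Derivation 1: Stmt ⇒ h q d Stmt ⇒ h q d h q d Stmt b Stmt ⇒ h q d h q d n b Stmt ⇒ h q d h q d n b n
Derivation 2: Stmt ⇒ h q d Stmt b Stmt ⇒ h q d h q d Stmt b Stmt ⇒ h q d h q d n b Stmt ⇒ h q d h q d n b n

Two distinct leftmost derivations for the same string.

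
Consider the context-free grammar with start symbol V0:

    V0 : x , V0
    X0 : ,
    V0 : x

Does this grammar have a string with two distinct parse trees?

(X0 is unreachable from V0, so its rules don't affect L(V0).) Right-recursive list with a separator: after each atom, whether the separator follows determines the rule. One parse per string.

Unambiguous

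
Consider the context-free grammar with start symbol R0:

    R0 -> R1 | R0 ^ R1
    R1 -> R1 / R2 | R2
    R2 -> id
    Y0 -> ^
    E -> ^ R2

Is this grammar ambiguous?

Only R0, R1, R2 are reachable from R0; ignoring the rest: The grammar is stratified — R0 handles '^' (left-recursive), R1 handles '/', R2 atoms. Each operator has a fixed associativity and precedence level, so every string has one parse.

Unambiguous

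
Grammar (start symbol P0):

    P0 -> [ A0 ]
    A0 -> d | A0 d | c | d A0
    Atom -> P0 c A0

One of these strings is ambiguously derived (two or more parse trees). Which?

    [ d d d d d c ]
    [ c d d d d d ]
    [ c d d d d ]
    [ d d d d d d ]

[ d d d d d d ]

[ d d d d d c ]: 1 tree
[ c d d d d d ]: 1 tree
[ c d d d d ]: 1 tree
[ d d d d d d ]: 32 trees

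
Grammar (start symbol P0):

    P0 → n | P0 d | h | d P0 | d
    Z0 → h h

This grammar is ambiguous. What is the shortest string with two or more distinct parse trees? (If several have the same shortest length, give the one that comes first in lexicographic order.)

length 1: no string has ≥2 trees
length 2: d d has 2 parse trees

Two derivations of d d:
  P0 ⇒ P0 d ⇒ d d
  P0 ⇒ d P0 ⇒ d d

d d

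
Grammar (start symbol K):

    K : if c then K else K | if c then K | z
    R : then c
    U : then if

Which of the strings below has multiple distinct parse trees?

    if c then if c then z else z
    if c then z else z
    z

if c then if c then z else z

if c then if c then z else z: 2 trees
if c then z else z: 1 tree
z: 1 tree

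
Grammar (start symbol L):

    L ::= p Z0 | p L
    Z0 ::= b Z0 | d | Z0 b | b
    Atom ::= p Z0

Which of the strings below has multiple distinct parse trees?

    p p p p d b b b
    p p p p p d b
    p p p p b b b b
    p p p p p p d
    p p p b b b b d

p p p p d b b b: 1 tree
p p p p p d b: 1 tree
p p p p b b b b: 8 trees
p p p p p p d: 1 tree
p p p b b b b d: 1 tree

p p p p b b b b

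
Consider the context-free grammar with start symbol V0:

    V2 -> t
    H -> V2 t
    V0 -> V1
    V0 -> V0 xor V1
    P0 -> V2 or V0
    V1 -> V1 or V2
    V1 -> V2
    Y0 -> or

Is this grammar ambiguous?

Only V0, V1, V2 are reachable from V0; ignoring the rest: The grammar is stratified — V0 handles 'xor' (left-recursive), V1 handles 'or', V2 atoms. Each operator has a fixed associativity and precedence level, so every string has one parse.

Unambiguous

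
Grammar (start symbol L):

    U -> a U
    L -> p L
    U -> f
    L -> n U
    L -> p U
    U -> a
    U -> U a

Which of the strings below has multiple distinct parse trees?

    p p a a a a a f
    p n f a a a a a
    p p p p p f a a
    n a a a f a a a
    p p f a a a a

n a a a f a a a

p p a a a a a f: 1 tree
p n f a a a a a: 1 tree
p p p p p f a a: 1 tree
n a a a f a a a: 20 trees
p p f a a a a: 1 tree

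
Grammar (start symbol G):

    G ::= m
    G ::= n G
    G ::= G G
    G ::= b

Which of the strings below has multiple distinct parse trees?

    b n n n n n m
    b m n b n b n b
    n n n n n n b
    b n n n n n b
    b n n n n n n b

b m n b n b n b

b n n n n n m: 1 tree
b m n b n b n b: 30 trees
n n n n n n b: 1 tree
b n n n n n b: 1 tree
b n n n n n n b: 1 tree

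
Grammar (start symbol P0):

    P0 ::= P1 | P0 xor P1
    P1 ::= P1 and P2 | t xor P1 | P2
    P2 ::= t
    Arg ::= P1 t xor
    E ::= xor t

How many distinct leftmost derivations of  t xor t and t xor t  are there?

Parse trees for t xor t and t xor t:
  [P0 [P0 [P1 [P1 t xor [P1 [P2 t]]] and [P2 t]]] xor [P1 [P2 t]]]
  [P0 [P0 [P1 t xor [P1 [P1 [P2 t]] and [P2 t]]]] xor [P1 [P2 t]]]
  [P0 [P0 [P0 [P1 [P2 t]]] xor [P1 [P1 [P2 t]] and [P2 t]]] xor [P1 [P2 t]]]

3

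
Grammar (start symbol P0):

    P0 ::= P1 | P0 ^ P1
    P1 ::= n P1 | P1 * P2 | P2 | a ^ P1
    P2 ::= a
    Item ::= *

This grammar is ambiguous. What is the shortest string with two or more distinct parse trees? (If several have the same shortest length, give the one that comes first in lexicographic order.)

length 1: no string has ≥2 trees
length 2: no string has ≥2 trees
length 3: a ^ a has 2 parse trees

Two derivations of a ^ a:
  P0 ⇒ P1 ⇒ a ^ P1 ⇒ a ^ P2 ⇒ a ^ a
  P0 ⇒ P0 ^ P1 ⇒ P1 ^ P1 ⇒ P2 ^ P1 ⇒ a ^ P1 ⇒ a ^ P2 ⇒ a ^ a

a ^ a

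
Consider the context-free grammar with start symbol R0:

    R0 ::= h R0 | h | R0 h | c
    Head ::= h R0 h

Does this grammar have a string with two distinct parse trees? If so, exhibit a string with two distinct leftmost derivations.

Ambiguous

Witness: h h

Derivation 1: R0 ⇒ h R0 ⇒ h h
Derivation 2: R0 ⇒ R0 h ⇒ h h

Two distinct leftmost derivations for the same string.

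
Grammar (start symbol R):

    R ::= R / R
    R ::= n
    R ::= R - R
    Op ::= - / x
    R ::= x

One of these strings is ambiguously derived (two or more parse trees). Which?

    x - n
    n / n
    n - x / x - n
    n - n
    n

x - n: 1 tree
n / n: 1 tree
n - x / x - n: 5 trees
n - n: 1 tree
n: 1 tree

n - x / x - n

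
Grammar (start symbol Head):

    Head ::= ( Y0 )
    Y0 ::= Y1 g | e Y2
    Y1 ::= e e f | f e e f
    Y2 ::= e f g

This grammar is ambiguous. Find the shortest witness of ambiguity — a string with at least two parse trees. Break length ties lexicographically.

length 6: ( e e f g ) has 2 parse trees

Two derivations of ( e e f g ):
  Head ⇒ ( Y0 ) ⇒ ( Y1 g ) ⇒ ( e e f g )
  Head ⇒ ( Y0 ) ⇒ ( e Y2 ) ⇒ ( e e f g )

( e e f g )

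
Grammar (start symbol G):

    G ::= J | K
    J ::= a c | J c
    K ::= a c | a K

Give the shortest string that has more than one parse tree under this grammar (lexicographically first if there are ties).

a c

length 2: a c has 2 parse trees

Two derivations of a c:
  G ⇒ J ⇒ a c
  G ⇒ K ⇒ a c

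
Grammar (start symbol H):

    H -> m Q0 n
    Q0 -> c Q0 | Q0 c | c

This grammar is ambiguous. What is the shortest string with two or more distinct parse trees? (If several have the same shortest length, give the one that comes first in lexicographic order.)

length 3: no string has ≥2 trees
length 4: m c c n has 2 parse trees

Two derivations of m c c n:
  H ⇒ m Q0 n ⇒ m c Q0 n ⇒ m c c n
  H ⇒ m Q0 n ⇒ m Q0 c n ⇒ m c c n

m c c n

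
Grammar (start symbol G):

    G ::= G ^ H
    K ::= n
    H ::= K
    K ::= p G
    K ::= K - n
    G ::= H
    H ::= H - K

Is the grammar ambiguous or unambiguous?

Witness: n - n

Derivation 1: G ⇒ H ⇒ K ⇒ K - n ⇒ n - n
Derivation 2: G ⇒ H ⇒ H - K ⇒ K - K ⇒ n - K ⇒ n - n

Two distinct leftmost derivations for the same string.

Ambiguous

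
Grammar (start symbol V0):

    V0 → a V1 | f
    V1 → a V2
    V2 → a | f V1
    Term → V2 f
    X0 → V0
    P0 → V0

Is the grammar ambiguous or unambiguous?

(Term, X0, P0 are unreachable from V0, so their rules don't affect L(V0).) Each reachable nonterminal has at most one production per leading terminal, and all productions are right-linear; the derivation is determined token-by-token.

Unambiguous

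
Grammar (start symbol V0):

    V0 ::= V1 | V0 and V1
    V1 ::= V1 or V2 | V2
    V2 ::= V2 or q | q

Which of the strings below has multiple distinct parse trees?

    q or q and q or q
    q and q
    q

q or q and q or q

q or q and q or q: 4 trees
q and q: 1 tree
q: 1 tree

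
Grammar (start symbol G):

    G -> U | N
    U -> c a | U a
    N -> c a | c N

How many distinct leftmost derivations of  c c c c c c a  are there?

1

Parse trees for c c c c c c a:
  [G [N c [N c [N c [N c [N c [N c a]]]]]]]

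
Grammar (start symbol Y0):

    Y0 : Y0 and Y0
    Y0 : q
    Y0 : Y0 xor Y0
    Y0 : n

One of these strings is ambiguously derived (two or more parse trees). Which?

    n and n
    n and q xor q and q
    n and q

n and q xor q and q

n and n: 1 tree
n and q xor q and q: 5 trees
n and q: 1 tree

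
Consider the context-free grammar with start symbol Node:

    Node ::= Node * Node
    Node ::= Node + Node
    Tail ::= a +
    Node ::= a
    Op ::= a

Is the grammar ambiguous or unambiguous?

Ambiguous

Witness: a * a * a

Derivation 1: Node ⇒ Node * Node ⇒ Node * Node * Node ⇒ a * Node * Node ⇒ a * a * Node ⇒ a * a * a
Derivation 2: Node ⇒ Node * Node ⇒ a * Node ⇒ a * Node * Node ⇒ a * a * Node ⇒ a * a * a

Two distinct leftmost derivations for the same string.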